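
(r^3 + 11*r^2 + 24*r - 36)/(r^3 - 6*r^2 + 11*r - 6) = (r^2 + 12*r + 36)/(r^2 - 5*r + 6)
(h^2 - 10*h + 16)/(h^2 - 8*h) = (h - 2)/h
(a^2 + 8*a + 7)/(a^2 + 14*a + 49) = (a + 1)/(a + 7)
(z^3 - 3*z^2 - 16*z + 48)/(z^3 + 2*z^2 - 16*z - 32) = (z - 3)/(z + 2)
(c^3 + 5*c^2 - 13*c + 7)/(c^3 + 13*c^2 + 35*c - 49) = (c - 1)/(c + 7)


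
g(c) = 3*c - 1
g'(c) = 3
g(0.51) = 0.53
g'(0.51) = 3.00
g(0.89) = 1.67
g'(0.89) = 3.00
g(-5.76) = -18.28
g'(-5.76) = 3.00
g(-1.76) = -6.28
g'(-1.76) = 3.00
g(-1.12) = -4.36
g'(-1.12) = 3.00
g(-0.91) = -3.73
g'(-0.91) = 3.00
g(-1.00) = -4.00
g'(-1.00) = 3.00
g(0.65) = 0.95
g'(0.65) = 3.00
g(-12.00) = -37.00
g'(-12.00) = 3.00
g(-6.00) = -19.00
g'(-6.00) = 3.00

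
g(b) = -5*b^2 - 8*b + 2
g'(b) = -10*b - 8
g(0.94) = -9.94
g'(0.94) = -17.40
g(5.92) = -220.59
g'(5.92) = -67.20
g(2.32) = -43.47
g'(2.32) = -31.20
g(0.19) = 0.30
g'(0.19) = -9.90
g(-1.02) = 4.96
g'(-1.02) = 2.20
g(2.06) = -35.70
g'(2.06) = -28.60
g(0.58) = -4.32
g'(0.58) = -13.80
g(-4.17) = -51.58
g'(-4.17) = 33.70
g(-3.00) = -19.00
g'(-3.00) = 22.00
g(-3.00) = -19.00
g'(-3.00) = 22.00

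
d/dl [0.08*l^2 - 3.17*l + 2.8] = 0.16*l - 3.17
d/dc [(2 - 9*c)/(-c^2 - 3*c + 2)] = (-9*c^2 + 4*c - 12)/(c^4 + 6*c^3 + 5*c^2 - 12*c + 4)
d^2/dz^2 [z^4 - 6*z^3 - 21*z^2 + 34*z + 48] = 12*z^2 - 36*z - 42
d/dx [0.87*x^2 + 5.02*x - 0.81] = 1.74*x + 5.02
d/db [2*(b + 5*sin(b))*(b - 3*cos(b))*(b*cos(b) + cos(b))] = 2*(b + 1)*(b + 5*sin(b))*(3*sin(b) + 1)*cos(b) + 2*(b + 1)*(b - 3*cos(b))*(5*cos(b) + 1)*cos(b) - 2*(b + 5*sin(b))*(b - 3*cos(b))*(b*sin(b) - sqrt(2)*cos(b + pi/4))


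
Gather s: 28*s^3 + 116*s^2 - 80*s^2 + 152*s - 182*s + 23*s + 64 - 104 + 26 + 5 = 28*s^3 + 36*s^2 - 7*s - 9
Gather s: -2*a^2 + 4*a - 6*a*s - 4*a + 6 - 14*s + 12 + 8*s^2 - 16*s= -2*a^2 + 8*s^2 + s*(-6*a - 30) + 18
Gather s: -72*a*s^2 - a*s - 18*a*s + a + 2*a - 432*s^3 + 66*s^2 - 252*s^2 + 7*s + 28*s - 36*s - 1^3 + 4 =3*a - 432*s^3 + s^2*(-72*a - 186) + s*(-19*a - 1) + 3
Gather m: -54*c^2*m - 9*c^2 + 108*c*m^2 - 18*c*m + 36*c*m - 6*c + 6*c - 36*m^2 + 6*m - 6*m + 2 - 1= -9*c^2 + m^2*(108*c - 36) + m*(-54*c^2 + 18*c) + 1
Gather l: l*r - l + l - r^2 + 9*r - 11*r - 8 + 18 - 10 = l*r - r^2 - 2*r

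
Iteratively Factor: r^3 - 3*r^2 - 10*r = (r - 5)*(r^2 + 2*r) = (r - 5)*(r + 2)*(r)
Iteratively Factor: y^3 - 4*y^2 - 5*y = (y + 1)*(y^2 - 5*y) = y*(y + 1)*(y - 5)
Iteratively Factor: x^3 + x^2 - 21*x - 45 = (x + 3)*(x^2 - 2*x - 15) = (x + 3)^2*(x - 5)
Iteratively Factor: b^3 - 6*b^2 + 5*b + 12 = (b + 1)*(b^2 - 7*b + 12) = (b - 4)*(b + 1)*(b - 3)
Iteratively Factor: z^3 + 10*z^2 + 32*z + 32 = (z + 4)*(z^2 + 6*z + 8) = (z + 2)*(z + 4)*(z + 4)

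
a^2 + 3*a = a*(a + 3)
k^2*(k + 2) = k^3 + 2*k^2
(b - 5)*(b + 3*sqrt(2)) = b^2 - 5*b + 3*sqrt(2)*b - 15*sqrt(2)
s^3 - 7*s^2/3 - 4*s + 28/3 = (s - 7/3)*(s - 2)*(s + 2)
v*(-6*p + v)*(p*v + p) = -6*p^2*v^2 - 6*p^2*v + p*v^3 + p*v^2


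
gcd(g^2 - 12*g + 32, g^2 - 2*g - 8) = g - 4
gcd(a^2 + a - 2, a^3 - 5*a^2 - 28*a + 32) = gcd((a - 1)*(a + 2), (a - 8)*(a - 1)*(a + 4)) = a - 1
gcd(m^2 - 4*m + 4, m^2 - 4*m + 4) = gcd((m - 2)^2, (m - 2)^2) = m^2 - 4*m + 4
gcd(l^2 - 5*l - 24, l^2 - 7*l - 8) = l - 8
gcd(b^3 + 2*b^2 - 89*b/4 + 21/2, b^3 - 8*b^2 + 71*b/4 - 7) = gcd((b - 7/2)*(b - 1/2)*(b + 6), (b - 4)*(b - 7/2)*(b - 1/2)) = b^2 - 4*b + 7/4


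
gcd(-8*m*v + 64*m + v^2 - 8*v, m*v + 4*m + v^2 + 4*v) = 1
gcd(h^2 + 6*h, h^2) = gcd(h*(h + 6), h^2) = h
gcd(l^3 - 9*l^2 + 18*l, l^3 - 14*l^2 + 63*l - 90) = l^2 - 9*l + 18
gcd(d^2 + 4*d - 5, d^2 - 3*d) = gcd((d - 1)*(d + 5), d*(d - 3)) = 1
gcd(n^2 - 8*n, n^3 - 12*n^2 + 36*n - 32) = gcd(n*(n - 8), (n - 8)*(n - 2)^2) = n - 8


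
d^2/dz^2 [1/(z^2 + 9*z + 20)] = 2*(-z^2 - 9*z + (2*z + 9)^2 - 20)/(z^2 + 9*z + 20)^3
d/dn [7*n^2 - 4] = 14*n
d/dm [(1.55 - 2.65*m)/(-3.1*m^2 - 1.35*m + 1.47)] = (-8.215*m^2 + 9.61*m - 1.803)/(9.61*m^4 + 8.37*m^3 - 7.2915*m^2 - 3.969*m + 2.1609)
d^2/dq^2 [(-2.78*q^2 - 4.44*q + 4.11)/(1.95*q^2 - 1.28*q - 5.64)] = (1.4210854715202e-14*q^4 - 47.64396*q^3 - 89.67699*q^2 - 354.53808*q - 8.88367199999998)/(7.414875*q^6 - 14.6016*q^5 - 54.75366*q^4 + 82.367488*q^3 + 158.364432*q^2 - 122.148864*q - 179.406144)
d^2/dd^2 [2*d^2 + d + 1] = 4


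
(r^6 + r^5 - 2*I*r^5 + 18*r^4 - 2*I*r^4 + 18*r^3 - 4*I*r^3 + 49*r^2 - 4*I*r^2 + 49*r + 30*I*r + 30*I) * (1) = r^6 + r^5 - 2*I*r^5 + 18*r^4 - 2*I*r^4 + 18*r^3 - 4*I*r^3 + 49*r^2 - 4*I*r^2 + 49*r + 30*I*r + 30*I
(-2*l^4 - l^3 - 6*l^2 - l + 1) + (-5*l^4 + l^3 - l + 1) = -7*l^4 - 6*l^2 - 2*l + 2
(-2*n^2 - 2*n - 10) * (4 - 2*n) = 4*n^3 - 4*n^2 + 12*n - 40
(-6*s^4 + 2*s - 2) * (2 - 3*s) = 18*s^5 - 12*s^4 - 6*s^2 + 10*s - 4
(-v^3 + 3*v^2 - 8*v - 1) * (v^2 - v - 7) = -v^5 + 4*v^4 - 4*v^3 - 14*v^2 + 57*v + 7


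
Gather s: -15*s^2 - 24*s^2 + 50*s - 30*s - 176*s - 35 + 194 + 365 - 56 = -39*s^2 - 156*s + 468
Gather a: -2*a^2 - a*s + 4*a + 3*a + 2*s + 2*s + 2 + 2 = -2*a^2 + a*(7 - s) + 4*s + 4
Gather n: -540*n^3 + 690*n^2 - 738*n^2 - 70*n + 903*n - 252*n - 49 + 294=-540*n^3 - 48*n^2 + 581*n + 245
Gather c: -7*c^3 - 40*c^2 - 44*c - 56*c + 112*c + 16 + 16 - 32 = -7*c^3 - 40*c^2 + 12*c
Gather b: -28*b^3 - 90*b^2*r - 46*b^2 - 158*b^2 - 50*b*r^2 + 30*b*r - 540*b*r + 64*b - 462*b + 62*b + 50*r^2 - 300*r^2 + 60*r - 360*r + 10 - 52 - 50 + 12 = -28*b^3 + b^2*(-90*r - 204) + b*(-50*r^2 - 510*r - 336) - 250*r^2 - 300*r - 80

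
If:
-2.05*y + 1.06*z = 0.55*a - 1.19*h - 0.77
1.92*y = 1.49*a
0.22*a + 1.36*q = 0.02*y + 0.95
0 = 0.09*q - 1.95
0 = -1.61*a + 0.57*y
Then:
No Solution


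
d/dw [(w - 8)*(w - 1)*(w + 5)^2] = 4*w^3 + 3*w^2 - 114*w - 145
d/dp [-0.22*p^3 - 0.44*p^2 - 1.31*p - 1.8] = -0.66*p^2 - 0.88*p - 1.31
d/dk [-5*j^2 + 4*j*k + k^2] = 4*j + 2*k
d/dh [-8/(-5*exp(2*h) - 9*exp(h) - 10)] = (-80*exp(h) - 72)*exp(h)/(5*exp(2*h) + 9*exp(h) + 10)^2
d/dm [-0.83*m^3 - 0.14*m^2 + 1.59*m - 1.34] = -2.49*m^2 - 0.28*m + 1.59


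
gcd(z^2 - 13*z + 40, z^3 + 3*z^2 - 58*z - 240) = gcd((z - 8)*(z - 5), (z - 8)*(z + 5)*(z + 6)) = z - 8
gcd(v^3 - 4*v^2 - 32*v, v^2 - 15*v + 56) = v - 8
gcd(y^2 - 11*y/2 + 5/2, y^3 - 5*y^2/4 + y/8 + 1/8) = y - 1/2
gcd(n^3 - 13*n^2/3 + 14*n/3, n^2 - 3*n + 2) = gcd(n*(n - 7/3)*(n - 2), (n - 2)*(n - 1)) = n - 2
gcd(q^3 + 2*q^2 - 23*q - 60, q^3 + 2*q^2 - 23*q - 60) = q^3 + 2*q^2 - 23*q - 60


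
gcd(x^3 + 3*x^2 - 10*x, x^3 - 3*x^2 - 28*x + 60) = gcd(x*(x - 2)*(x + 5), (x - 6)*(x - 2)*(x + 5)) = x^2 + 3*x - 10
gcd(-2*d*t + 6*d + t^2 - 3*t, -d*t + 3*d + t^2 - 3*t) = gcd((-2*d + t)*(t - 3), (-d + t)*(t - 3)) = t - 3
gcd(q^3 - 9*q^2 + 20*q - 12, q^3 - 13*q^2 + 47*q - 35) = q - 1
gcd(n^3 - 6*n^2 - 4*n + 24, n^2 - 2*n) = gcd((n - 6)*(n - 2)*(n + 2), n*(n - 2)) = n - 2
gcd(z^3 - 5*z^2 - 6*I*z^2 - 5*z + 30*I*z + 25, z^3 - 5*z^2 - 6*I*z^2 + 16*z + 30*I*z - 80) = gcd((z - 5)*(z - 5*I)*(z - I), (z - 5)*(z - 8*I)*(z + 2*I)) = z - 5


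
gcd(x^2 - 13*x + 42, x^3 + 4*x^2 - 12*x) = 1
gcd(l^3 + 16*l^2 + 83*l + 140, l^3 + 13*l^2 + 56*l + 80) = l^2 + 9*l + 20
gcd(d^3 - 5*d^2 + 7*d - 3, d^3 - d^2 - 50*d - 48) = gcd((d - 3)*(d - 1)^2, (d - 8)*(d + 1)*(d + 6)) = 1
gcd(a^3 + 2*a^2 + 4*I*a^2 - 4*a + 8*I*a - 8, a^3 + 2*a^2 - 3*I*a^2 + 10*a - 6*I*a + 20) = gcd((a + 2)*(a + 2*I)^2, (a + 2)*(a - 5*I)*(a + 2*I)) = a^2 + a*(2 + 2*I) + 4*I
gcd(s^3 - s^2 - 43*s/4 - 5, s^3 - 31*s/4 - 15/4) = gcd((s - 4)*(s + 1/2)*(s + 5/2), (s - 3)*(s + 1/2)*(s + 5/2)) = s^2 + 3*s + 5/4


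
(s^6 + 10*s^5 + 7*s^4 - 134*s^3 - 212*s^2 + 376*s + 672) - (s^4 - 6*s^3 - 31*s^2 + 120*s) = s^6 + 10*s^5 + 6*s^4 - 128*s^3 - 181*s^2 + 256*s + 672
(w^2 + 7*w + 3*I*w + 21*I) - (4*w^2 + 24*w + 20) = -3*w^2 - 17*w + 3*I*w - 20 + 21*I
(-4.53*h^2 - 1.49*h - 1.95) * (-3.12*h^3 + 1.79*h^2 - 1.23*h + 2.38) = 14.1336*h^5 - 3.4599*h^4 + 8.9888*h^3 - 12.4392*h^2 - 1.1477*h - 4.641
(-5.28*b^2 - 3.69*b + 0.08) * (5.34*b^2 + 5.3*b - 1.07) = -28.1952*b^4 - 47.6886*b^3 - 13.4802*b^2 + 4.3723*b - 0.0856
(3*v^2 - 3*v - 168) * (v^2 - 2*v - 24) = 3*v^4 - 9*v^3 - 234*v^2 + 408*v + 4032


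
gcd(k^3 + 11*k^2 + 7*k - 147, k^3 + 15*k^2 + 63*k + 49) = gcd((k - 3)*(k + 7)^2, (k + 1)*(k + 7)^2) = k^2 + 14*k + 49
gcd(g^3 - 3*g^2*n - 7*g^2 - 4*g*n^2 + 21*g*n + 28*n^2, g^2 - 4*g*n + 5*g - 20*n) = g - 4*n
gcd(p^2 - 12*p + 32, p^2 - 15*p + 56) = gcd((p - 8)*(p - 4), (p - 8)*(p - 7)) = p - 8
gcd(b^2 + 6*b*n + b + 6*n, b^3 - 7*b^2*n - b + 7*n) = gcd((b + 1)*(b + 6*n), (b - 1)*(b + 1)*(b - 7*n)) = b + 1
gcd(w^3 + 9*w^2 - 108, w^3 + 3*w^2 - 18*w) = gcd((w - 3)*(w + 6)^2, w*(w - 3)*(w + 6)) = w^2 + 3*w - 18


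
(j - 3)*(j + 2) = j^2 - j - 6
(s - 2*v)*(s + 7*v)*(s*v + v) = s^3*v + 5*s^2*v^2 + s^2*v - 14*s*v^3 + 5*s*v^2 - 14*v^3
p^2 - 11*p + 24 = (p - 8)*(p - 3)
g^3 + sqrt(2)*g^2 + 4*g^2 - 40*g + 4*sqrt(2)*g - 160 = (g + 4)*(g - 4*sqrt(2))*(g + 5*sqrt(2))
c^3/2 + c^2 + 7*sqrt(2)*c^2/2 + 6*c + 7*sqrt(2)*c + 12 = (c/2 + sqrt(2)/2)*(c + 2)*(c + 6*sqrt(2))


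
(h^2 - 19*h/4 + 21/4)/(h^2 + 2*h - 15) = (h - 7/4)/(h + 5)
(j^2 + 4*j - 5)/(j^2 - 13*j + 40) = (j^2 + 4*j - 5)/(j^2 - 13*j + 40)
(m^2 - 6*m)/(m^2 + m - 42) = m/(m + 7)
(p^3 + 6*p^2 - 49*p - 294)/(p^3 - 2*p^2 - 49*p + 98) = (p + 6)/(p - 2)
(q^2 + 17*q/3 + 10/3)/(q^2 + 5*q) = (q + 2/3)/q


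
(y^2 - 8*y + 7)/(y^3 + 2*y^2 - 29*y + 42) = (y^2 - 8*y + 7)/(y^3 + 2*y^2 - 29*y + 42)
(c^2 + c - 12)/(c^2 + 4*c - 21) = (c + 4)/(c + 7)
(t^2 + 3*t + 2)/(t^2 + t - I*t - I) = (t + 2)/(t - I)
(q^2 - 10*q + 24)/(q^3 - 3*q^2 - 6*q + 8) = (q - 6)/(q^2 + q - 2)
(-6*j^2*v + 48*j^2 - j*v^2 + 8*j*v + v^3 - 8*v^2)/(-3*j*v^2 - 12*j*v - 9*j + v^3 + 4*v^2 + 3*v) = (2*j*v - 16*j + v^2 - 8*v)/(v^2 + 4*v + 3)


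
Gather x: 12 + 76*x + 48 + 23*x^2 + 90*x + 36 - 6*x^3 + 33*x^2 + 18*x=-6*x^3 + 56*x^2 + 184*x + 96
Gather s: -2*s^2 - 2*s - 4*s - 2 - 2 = -2*s^2 - 6*s - 4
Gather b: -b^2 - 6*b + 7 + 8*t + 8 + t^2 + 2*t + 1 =-b^2 - 6*b + t^2 + 10*t + 16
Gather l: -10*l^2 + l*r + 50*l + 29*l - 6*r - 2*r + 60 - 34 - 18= -10*l^2 + l*(r + 79) - 8*r + 8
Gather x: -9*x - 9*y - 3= -9*x - 9*y - 3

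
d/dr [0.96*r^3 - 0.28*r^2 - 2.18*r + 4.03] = 2.88*r^2 - 0.56*r - 2.18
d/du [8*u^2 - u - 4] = 16*u - 1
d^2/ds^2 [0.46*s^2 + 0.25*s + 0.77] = 0.920000000000000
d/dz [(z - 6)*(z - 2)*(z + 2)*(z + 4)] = 4*z^3 - 6*z^2 - 56*z + 8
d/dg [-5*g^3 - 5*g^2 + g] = -15*g^2 - 10*g + 1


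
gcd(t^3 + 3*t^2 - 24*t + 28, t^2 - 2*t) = t - 2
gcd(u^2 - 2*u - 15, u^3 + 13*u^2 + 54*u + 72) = u + 3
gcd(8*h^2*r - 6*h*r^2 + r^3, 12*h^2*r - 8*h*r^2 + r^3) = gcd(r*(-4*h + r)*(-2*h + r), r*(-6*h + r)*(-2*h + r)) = -2*h*r + r^2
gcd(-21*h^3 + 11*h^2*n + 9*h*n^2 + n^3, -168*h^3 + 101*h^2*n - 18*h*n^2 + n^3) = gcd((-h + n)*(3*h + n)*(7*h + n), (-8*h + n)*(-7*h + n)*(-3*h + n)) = 1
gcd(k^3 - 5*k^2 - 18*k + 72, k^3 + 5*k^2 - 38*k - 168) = k^2 - 2*k - 24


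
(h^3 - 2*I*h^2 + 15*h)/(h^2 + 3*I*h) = h - 5*I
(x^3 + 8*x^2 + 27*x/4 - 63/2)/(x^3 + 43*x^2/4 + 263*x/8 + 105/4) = 2*(2*x - 3)/(4*x + 5)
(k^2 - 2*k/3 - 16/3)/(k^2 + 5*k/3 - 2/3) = (3*k - 8)/(3*k - 1)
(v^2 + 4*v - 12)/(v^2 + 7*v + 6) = (v - 2)/(v + 1)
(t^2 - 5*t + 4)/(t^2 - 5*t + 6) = (t^2 - 5*t + 4)/(t^2 - 5*t + 6)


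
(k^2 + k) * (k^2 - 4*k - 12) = k^4 - 3*k^3 - 16*k^2 - 12*k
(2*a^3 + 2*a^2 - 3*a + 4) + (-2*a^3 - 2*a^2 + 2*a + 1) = 5 - a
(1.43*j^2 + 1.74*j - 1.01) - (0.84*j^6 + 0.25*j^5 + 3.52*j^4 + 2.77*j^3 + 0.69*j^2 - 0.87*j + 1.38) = -0.84*j^6 - 0.25*j^5 - 3.52*j^4 - 2.77*j^3 + 0.74*j^2 + 2.61*j - 2.39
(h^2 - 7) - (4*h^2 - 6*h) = -3*h^2 + 6*h - 7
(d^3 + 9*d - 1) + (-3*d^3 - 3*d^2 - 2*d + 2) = -2*d^3 - 3*d^2 + 7*d + 1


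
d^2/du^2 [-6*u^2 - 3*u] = -12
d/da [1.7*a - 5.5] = 1.70000000000000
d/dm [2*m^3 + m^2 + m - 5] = 6*m^2 + 2*m + 1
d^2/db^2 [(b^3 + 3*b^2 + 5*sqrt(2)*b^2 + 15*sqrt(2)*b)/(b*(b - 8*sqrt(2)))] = 26*(3*sqrt(2) + 16)/(b^3 - 24*sqrt(2)*b^2 + 384*b - 1024*sqrt(2))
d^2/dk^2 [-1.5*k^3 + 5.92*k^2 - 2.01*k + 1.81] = 11.84 - 9.0*k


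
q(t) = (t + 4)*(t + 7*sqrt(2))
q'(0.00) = 13.90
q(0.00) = 39.60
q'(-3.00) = 7.90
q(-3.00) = 6.90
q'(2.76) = 19.42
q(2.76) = 85.58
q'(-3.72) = 6.46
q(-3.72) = 1.73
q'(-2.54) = 8.82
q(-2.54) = 10.74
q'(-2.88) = 8.14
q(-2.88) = 7.86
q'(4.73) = 23.36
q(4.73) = 127.72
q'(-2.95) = 8.00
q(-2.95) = 7.30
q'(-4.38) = 5.14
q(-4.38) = -2.10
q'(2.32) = 18.54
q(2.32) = 77.23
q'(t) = 2*t + 4 + 7*sqrt(2)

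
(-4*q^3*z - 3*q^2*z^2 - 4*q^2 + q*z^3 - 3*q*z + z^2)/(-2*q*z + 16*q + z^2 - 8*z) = (4*q^3*z + 3*q^2*z^2 + 4*q^2 - q*z^3 + 3*q*z - z^2)/(2*q*z - 16*q - z^2 + 8*z)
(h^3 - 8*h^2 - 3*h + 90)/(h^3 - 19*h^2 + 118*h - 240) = (h + 3)/(h - 8)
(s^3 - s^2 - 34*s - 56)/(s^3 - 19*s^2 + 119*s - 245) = (s^2 + 6*s + 8)/(s^2 - 12*s + 35)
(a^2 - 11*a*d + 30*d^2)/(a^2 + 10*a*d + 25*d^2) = (a^2 - 11*a*d + 30*d^2)/(a^2 + 10*a*d + 25*d^2)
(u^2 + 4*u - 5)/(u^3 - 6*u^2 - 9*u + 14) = (u + 5)/(u^2 - 5*u - 14)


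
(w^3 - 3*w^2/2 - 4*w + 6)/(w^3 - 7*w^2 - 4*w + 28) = (w - 3/2)/(w - 7)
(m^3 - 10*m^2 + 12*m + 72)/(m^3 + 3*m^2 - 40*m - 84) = (m - 6)/(m + 7)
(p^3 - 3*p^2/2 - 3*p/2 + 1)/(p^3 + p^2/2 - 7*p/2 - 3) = (2*p - 1)/(2*p + 3)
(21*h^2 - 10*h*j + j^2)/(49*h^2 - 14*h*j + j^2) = (3*h - j)/(7*h - j)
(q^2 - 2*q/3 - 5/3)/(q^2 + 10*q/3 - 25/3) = (q + 1)/(q + 5)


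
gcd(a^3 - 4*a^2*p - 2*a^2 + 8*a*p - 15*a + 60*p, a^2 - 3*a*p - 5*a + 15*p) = a - 5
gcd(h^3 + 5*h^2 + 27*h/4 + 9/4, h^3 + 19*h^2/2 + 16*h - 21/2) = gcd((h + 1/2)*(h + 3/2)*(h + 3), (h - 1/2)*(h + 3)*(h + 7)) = h + 3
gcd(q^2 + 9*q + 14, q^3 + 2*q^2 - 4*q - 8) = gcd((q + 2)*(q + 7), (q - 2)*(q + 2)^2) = q + 2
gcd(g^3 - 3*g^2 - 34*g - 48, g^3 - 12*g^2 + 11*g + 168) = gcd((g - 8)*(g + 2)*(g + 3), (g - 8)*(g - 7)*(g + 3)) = g^2 - 5*g - 24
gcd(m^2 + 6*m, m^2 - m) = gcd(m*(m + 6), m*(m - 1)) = m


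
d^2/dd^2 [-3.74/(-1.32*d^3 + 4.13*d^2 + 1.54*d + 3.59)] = ((30.8924 - 29.6208*d)*(-1.32*d^3 + 4.13*d^2 + 1.54*d + 3.59) - 3.74*(-7.92*d^2 + 16.52*d + 3.08)*(-3.96*d^2 + 8.26*d + 1.54))/(-1.32*d^3 + 4.13*d^2 + 1.54*d + 3.59)^3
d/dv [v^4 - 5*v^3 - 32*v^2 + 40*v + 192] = 4*v^3 - 15*v^2 - 64*v + 40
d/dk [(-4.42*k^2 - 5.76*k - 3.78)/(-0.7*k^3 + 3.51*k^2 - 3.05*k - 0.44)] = (-3.094*k^4 - 8.064*k^3 + 25.7606*k^2 + 30.4252*k - 8.9946)/(0.49*k^6 - 4.914*k^5 + 16.5901*k^4 - 20.795*k^3 + 6.2137*k^2 + 2.684*k + 0.1936)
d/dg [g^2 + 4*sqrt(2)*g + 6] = 2*g + 4*sqrt(2)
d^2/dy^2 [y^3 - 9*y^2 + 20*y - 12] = 6*y - 18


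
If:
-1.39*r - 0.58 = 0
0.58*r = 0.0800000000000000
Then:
No Solution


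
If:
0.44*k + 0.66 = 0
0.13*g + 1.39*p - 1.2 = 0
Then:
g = 9.23076923076923 - 10.6923076923077*p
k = -1.50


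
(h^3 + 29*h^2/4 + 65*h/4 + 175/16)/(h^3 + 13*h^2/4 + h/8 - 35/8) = (8*h^2 + 38*h + 35)/(2*(4*h^2 + 3*h - 7))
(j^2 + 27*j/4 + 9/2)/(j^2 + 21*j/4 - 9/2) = (4*j + 3)/(4*j - 3)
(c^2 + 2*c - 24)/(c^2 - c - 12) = (c + 6)/(c + 3)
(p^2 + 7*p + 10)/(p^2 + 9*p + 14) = (p + 5)/(p + 7)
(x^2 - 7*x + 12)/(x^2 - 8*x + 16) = (x - 3)/(x - 4)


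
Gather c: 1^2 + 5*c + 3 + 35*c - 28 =40*c - 24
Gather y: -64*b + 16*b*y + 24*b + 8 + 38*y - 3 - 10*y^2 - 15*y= -40*b - 10*y^2 + y*(16*b + 23) + 5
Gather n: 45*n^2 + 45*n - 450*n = 45*n^2 - 405*n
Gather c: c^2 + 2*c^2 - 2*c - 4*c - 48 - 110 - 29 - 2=3*c^2 - 6*c - 189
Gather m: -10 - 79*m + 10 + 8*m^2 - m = 8*m^2 - 80*m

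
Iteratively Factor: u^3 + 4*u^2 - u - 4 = (u - 1)*(u^2 + 5*u + 4) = (u - 1)*(u + 4)*(u + 1)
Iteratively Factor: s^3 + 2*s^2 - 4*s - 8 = (s + 2)*(s^2 - 4) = (s + 2)^2*(s - 2)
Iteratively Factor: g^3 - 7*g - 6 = (g + 1)*(g^2 - g - 6) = (g - 3)*(g + 1)*(g + 2)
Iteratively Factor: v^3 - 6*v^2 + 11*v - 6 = (v - 3)*(v^2 - 3*v + 2) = (v - 3)*(v - 2)*(v - 1)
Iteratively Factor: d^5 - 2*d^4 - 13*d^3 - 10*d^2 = (d)*(d^4 - 2*d^3 - 13*d^2 - 10*d) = d^2*(d^3 - 2*d^2 - 13*d - 10) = d^2*(d + 1)*(d^2 - 3*d - 10) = d^2*(d - 5)*(d + 1)*(d + 2)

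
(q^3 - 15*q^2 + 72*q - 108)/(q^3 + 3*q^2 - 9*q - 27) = (q^2 - 12*q + 36)/(q^2 + 6*q + 9)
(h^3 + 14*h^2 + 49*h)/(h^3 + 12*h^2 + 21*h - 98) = h/(h - 2)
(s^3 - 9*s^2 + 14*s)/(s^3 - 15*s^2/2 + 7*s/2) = 2*(s - 2)/(2*s - 1)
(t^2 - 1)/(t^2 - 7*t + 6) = (t + 1)/(t - 6)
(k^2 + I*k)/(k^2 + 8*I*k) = (k + I)/(k + 8*I)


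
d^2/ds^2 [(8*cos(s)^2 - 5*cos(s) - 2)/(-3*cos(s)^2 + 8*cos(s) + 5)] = (-800*(1 - cos(s)^2)^2 - 147*cos(s)^5 - 360*cos(s)^3 - 1740*cos(s)^2 - 117*cos(s) + 1284)/(-3*cos(s)^2 + 8*cos(s) + 5)^3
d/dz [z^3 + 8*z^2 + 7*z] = 3*z^2 + 16*z + 7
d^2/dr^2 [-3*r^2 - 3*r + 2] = -6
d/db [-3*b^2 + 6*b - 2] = 6 - 6*b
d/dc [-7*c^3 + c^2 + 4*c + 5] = -21*c^2 + 2*c + 4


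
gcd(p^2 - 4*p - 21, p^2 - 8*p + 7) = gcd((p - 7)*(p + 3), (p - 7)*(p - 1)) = p - 7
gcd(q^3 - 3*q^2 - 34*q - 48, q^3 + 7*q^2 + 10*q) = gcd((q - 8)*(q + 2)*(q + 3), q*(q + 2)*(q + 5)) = q + 2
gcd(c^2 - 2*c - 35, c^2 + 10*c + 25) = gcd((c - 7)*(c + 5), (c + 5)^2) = c + 5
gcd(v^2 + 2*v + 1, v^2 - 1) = v + 1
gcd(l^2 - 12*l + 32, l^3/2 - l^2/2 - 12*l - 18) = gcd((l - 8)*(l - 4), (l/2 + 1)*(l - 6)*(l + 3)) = 1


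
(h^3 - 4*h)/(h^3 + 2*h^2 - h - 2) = h*(h - 2)/(h^2 - 1)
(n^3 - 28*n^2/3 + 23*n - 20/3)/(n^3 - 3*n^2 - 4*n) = (3*n^2 - 16*n + 5)/(3*n*(n + 1))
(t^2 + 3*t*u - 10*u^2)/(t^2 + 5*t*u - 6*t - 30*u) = (t - 2*u)/(t - 6)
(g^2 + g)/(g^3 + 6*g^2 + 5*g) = 1/(g + 5)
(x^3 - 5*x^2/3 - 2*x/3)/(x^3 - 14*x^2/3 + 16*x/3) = (3*x + 1)/(3*x - 8)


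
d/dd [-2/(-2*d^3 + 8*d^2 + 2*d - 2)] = (-3*d^2 + 8*d + 1)/(d^3 - 4*d^2 - d + 1)^2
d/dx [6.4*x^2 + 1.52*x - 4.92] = 12.8*x + 1.52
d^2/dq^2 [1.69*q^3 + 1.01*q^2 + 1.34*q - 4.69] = 10.14*q + 2.02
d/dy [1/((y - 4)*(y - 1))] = (5 - 2*y)/(y^4 - 10*y^3 + 33*y^2 - 40*y + 16)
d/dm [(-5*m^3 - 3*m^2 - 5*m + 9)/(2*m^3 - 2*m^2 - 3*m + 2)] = (16*m^4 + 50*m^3 - 85*m^2 + 24*m + 17)/(4*m^6 - 8*m^5 - 8*m^4 + 20*m^3 + m^2 - 12*m + 4)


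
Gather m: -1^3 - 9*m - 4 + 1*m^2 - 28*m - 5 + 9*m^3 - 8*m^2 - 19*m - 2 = 9*m^3 - 7*m^2 - 56*m - 12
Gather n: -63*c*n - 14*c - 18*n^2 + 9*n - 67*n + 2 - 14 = -14*c - 18*n^2 + n*(-63*c - 58) - 12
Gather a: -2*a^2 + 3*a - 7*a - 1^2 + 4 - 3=-2*a^2 - 4*a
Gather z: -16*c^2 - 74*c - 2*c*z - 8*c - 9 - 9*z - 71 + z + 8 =-16*c^2 - 82*c + z*(-2*c - 8) - 72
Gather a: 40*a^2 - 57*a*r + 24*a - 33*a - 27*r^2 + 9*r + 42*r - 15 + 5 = 40*a^2 + a*(-57*r - 9) - 27*r^2 + 51*r - 10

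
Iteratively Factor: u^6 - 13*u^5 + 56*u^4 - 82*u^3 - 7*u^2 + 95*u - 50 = (u - 5)*(u^5 - 8*u^4 + 16*u^3 - 2*u^2 - 17*u + 10) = (u - 5)*(u - 1)*(u^4 - 7*u^3 + 9*u^2 + 7*u - 10) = (u - 5)*(u - 1)^2*(u^3 - 6*u^2 + 3*u + 10) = (u - 5)*(u - 2)*(u - 1)^2*(u^2 - 4*u - 5) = (u - 5)^2*(u - 2)*(u - 1)^2*(u + 1)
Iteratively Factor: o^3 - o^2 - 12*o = (o)*(o^2 - o - 12) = o*(o + 3)*(o - 4)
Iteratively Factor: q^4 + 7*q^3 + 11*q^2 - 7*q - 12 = (q + 1)*(q^3 + 6*q^2 + 5*q - 12) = (q + 1)*(q + 3)*(q^2 + 3*q - 4) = (q - 1)*(q + 1)*(q + 3)*(q + 4)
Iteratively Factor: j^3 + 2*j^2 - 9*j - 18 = (j + 3)*(j^2 - j - 6) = (j - 3)*(j + 3)*(j + 2)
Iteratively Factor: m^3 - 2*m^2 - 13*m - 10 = (m - 5)*(m^2 + 3*m + 2) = (m - 5)*(m + 1)*(m + 2)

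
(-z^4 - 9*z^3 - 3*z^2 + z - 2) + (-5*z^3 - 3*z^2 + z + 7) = -z^4 - 14*z^3 - 6*z^2 + 2*z + 5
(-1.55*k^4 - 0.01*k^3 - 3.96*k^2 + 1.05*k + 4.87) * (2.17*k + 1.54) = -3.3635*k^5 - 2.4087*k^4 - 8.6086*k^3 - 3.8199*k^2 + 12.1849*k + 7.4998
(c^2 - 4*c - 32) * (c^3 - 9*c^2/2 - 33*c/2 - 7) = c^5 - 17*c^4/2 - 61*c^3/2 + 203*c^2 + 556*c + 224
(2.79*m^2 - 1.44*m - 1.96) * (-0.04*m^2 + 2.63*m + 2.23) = -0.1116*m^4 + 7.3953*m^3 + 2.5129*m^2 - 8.366*m - 4.3708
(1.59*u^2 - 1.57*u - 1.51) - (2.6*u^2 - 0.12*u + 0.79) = -1.01*u^2 - 1.45*u - 2.3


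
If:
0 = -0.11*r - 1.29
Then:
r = -11.73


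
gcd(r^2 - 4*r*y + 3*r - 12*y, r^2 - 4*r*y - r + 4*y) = -r + 4*y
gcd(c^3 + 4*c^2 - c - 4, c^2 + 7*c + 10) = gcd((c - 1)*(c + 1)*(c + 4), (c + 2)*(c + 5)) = 1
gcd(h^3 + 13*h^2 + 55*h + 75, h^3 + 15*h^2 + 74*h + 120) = h + 5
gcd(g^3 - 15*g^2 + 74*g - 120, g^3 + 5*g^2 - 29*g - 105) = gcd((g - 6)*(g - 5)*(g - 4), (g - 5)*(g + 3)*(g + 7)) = g - 5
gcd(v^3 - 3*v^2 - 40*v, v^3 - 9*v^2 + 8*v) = v^2 - 8*v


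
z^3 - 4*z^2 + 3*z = z*(z - 3)*(z - 1)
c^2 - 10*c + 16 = (c - 8)*(c - 2)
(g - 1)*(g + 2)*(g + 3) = g^3 + 4*g^2 + g - 6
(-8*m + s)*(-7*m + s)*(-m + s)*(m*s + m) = -56*m^4*s - 56*m^4 + 71*m^3*s^2 + 71*m^3*s - 16*m^2*s^3 - 16*m^2*s^2 + m*s^4 + m*s^3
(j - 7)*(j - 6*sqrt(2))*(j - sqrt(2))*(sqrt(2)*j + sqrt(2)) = sqrt(2)*j^4 - 14*j^3 - 6*sqrt(2)*j^3 + 5*sqrt(2)*j^2 + 84*j^2 - 72*sqrt(2)*j + 98*j - 84*sqrt(2)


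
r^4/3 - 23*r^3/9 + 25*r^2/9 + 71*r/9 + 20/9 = (r/3 + 1/3)*(r - 5)*(r - 4)*(r + 1/3)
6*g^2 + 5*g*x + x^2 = (2*g + x)*(3*g + x)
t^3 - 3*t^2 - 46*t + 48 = (t - 8)*(t - 1)*(t + 6)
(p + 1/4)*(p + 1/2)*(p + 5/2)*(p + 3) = p^4 + 25*p^3/4 + 47*p^2/4 + 101*p/16 + 15/16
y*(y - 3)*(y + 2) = y^3 - y^2 - 6*y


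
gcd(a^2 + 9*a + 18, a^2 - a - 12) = a + 3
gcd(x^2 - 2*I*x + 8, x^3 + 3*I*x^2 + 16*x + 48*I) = x - 4*I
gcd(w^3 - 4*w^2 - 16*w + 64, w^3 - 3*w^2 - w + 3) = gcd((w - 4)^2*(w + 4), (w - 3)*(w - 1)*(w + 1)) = 1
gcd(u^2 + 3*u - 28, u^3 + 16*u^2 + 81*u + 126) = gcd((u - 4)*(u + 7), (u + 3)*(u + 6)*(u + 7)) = u + 7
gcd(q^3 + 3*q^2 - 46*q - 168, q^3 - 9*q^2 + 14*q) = q - 7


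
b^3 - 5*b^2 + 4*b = b*(b - 4)*(b - 1)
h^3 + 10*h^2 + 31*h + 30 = (h + 2)*(h + 3)*(h + 5)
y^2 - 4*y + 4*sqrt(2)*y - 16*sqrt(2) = (y - 4)*(y + 4*sqrt(2))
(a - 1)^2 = a^2 - 2*a + 1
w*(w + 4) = w^2 + 4*w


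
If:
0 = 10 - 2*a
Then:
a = 5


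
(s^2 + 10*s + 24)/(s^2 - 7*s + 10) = (s^2 + 10*s + 24)/(s^2 - 7*s + 10)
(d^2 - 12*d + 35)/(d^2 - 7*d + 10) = (d - 7)/(d - 2)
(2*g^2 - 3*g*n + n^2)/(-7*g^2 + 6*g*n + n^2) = (-2*g + n)/(7*g + n)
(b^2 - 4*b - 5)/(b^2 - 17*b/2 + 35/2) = 2*(b + 1)/(2*b - 7)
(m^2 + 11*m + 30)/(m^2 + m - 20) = (m + 6)/(m - 4)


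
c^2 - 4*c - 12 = (c - 6)*(c + 2)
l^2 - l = l*(l - 1)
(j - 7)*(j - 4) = j^2 - 11*j + 28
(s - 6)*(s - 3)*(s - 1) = s^3 - 10*s^2 + 27*s - 18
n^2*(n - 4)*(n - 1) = n^4 - 5*n^3 + 4*n^2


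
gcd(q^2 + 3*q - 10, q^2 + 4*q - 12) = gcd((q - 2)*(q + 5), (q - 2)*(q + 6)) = q - 2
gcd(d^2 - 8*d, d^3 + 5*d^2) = d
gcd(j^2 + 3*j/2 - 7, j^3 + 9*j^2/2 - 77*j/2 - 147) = j + 7/2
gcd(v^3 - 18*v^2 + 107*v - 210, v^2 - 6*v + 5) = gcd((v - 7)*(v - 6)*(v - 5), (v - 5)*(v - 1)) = v - 5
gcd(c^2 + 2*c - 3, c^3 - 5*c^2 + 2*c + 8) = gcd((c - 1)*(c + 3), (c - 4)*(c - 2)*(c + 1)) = 1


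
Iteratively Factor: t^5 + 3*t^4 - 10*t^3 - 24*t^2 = (t + 2)*(t^4 + t^3 - 12*t^2) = (t + 2)*(t + 4)*(t^3 - 3*t^2) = (t - 3)*(t + 2)*(t + 4)*(t^2) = t*(t - 3)*(t + 2)*(t + 4)*(t)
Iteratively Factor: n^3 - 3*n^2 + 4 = (n + 1)*(n^2 - 4*n + 4) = (n - 2)*(n + 1)*(n - 2)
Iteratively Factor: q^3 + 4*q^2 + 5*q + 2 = (q + 2)*(q^2 + 2*q + 1) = (q + 1)*(q + 2)*(q + 1)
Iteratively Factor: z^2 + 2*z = (z + 2)*(z)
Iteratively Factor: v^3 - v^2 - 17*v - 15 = (v + 3)*(v^2 - 4*v - 5) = (v + 1)*(v + 3)*(v - 5)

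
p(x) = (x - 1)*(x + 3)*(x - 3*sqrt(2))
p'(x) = (x - 1)*(x + 3) + (x - 1)*(x - 3*sqrt(2)) + (x + 3)*(x - 3*sqrt(2)) = 3*x^2 - 6*sqrt(2)*x + 4*x - 6*sqrt(2) - 3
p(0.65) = 4.59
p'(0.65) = -13.13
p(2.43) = -14.07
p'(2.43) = -4.67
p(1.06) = -0.78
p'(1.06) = -12.87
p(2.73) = -14.99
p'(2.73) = -1.37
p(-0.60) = 18.60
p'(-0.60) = -7.71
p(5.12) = 29.35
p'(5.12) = 44.19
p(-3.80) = -30.88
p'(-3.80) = 48.88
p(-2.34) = 14.51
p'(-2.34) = 15.44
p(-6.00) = -215.10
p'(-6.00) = 123.43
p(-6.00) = -215.10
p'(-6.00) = 123.43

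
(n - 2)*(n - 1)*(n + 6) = n^3 + 3*n^2 - 16*n + 12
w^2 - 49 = (w - 7)*(w + 7)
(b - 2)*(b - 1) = b^2 - 3*b + 2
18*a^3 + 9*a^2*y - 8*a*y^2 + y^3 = (-6*a + y)*(-3*a + y)*(a + y)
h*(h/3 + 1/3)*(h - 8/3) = h^3/3 - 5*h^2/9 - 8*h/9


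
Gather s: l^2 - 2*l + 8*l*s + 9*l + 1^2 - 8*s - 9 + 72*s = l^2 + 7*l + s*(8*l + 64) - 8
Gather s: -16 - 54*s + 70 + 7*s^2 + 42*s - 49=7*s^2 - 12*s + 5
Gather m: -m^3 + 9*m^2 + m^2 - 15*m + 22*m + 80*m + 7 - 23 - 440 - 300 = -m^3 + 10*m^2 + 87*m - 756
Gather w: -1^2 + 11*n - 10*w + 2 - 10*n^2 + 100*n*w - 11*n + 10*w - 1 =-10*n^2 + 100*n*w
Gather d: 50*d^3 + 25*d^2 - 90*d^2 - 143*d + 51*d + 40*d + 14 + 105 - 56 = 50*d^3 - 65*d^2 - 52*d + 63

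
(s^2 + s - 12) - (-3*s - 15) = s^2 + 4*s + 3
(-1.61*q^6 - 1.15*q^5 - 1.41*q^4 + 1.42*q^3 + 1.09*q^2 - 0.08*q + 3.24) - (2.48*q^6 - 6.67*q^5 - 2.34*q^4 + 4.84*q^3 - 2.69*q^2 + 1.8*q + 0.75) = -4.09*q^6 + 5.52*q^5 + 0.93*q^4 - 3.42*q^3 + 3.78*q^2 - 1.88*q + 2.49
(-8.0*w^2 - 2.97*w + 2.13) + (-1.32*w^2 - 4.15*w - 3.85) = -9.32*w^2 - 7.12*w - 1.72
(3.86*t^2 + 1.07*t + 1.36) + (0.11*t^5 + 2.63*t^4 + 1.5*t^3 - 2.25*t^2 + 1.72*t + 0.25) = 0.11*t^5 + 2.63*t^4 + 1.5*t^3 + 1.61*t^2 + 2.79*t + 1.61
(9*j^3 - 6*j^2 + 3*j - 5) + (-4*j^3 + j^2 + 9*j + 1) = 5*j^3 - 5*j^2 + 12*j - 4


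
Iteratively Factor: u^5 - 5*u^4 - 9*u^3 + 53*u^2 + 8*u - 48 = (u + 1)*(u^4 - 6*u^3 - 3*u^2 + 56*u - 48) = (u - 4)*(u + 1)*(u^3 - 2*u^2 - 11*u + 12) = (u - 4)^2*(u + 1)*(u^2 + 2*u - 3) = (u - 4)^2*(u - 1)*(u + 1)*(u + 3)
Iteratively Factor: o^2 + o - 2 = (o + 2)*(o - 1)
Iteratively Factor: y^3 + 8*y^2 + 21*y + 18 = (y + 2)*(y^2 + 6*y + 9) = (y + 2)*(y + 3)*(y + 3)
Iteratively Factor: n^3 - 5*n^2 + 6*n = (n - 3)*(n^2 - 2*n) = (n - 3)*(n - 2)*(n)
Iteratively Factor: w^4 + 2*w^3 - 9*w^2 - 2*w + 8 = (w - 2)*(w^3 + 4*w^2 - w - 4) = (w - 2)*(w + 4)*(w^2 - 1) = (w - 2)*(w - 1)*(w + 4)*(w + 1)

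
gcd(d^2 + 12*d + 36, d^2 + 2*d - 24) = d + 6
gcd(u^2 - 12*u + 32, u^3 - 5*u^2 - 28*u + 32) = u - 8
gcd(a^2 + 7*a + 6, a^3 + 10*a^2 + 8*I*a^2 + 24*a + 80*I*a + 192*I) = a + 6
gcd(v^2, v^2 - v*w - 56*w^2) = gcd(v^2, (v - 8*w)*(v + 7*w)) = 1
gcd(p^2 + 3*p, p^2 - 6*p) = p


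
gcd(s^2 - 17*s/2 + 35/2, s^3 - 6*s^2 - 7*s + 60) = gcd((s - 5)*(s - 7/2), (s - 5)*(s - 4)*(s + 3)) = s - 5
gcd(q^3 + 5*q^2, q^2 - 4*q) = q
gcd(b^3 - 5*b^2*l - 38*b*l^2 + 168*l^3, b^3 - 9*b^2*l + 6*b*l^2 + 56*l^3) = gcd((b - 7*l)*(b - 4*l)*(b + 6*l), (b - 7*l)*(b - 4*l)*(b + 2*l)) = b^2 - 11*b*l + 28*l^2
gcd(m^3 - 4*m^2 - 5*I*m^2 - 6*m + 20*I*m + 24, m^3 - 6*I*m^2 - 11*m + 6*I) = m^2 - 5*I*m - 6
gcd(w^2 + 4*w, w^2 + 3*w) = w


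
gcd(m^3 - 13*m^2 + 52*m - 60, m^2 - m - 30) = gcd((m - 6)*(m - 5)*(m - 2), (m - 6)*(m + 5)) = m - 6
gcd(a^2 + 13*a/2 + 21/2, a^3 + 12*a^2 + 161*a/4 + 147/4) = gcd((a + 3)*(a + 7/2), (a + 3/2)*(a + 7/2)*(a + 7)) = a + 7/2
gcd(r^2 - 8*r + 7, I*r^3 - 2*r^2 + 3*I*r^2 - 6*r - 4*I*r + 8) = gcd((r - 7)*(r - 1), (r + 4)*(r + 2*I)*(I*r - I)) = r - 1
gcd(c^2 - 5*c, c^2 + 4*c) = c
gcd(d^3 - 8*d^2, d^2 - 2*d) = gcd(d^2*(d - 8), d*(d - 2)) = d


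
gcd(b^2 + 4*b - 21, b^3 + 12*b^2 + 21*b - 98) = b + 7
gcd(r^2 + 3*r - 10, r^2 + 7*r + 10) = r + 5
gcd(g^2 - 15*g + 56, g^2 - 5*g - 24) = g - 8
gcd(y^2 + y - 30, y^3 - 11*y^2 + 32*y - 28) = 1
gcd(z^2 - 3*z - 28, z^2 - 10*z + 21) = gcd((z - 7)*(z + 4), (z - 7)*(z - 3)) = z - 7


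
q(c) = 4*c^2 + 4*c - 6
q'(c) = 8*c + 4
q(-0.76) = -6.73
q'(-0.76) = -2.08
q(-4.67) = 62.56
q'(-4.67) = -33.36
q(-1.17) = -5.20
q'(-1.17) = -5.36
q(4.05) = 75.81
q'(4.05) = 36.40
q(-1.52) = -2.84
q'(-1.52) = -8.16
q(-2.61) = 10.81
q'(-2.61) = -16.88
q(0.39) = -3.83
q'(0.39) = 7.12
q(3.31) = 51.06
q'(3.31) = 30.48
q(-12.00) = 522.00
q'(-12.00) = -92.00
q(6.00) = 162.00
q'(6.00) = 52.00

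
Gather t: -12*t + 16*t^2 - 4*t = 16*t^2 - 16*t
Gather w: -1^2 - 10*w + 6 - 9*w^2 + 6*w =-9*w^2 - 4*w + 5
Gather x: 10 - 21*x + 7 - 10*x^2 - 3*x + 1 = -10*x^2 - 24*x + 18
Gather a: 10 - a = 10 - a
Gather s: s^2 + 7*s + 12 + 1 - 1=s^2 + 7*s + 12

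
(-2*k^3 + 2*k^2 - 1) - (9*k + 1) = -2*k^3 + 2*k^2 - 9*k - 2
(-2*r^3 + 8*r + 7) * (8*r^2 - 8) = -16*r^5 + 80*r^3 + 56*r^2 - 64*r - 56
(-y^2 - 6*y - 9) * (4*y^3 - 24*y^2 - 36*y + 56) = -4*y^5 + 144*y^3 + 376*y^2 - 12*y - 504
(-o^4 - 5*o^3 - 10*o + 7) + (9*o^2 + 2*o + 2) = -o^4 - 5*o^3 + 9*o^2 - 8*o + 9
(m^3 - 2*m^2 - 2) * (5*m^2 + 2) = 5*m^5 - 10*m^4 + 2*m^3 - 14*m^2 - 4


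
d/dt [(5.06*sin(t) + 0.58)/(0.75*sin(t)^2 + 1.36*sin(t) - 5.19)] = (-0.869999999999999*sin(t) + 1.8975*cos(2*t) - 28.9477)*cos(t)/(0.75*sin(t)^2 + 1.36*sin(t) - 5.19)^2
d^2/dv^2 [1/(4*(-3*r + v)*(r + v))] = (-(r + v)^2 + (r + v)*(3*r - v) - (3*r - v)^2)/(2*(r + v)^3*(3*r - v)^3)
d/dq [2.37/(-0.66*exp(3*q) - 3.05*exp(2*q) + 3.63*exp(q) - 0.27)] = (4.6926*exp(2*q) + 14.457*exp(q) - 8.6031)*exp(q)/(0.66*exp(3*q) + 3.05*exp(2*q) - 3.63*exp(q) + 0.27)^2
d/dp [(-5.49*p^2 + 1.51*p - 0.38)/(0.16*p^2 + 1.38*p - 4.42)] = (-7.8178*p^2 + 48.6532*p - 6.1498)/(0.0256*p^4 + 0.4416*p^3 + 0.49*p^2 - 12.1992*p + 19.5364)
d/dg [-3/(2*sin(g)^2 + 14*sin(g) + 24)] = 3*(2*sin(g) + 7)*cos(g)/(2*(sin(g)^2 + 7*sin(g) + 12)^2)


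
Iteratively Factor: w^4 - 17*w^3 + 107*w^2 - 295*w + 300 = (w - 5)*(w^3 - 12*w^2 + 47*w - 60) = (w - 5)*(w - 4)*(w^2 - 8*w + 15) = (w - 5)*(w - 4)*(w - 3)*(w - 5)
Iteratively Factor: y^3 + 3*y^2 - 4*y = (y - 1)*(y^2 + 4*y) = (y - 1)*(y + 4)*(y)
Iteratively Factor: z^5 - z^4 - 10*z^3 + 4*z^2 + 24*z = (z)*(z^4 - z^3 - 10*z^2 + 4*z + 24) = z*(z + 2)*(z^3 - 3*z^2 - 4*z + 12) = z*(z + 2)^2*(z^2 - 5*z + 6) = z*(z - 3)*(z + 2)^2*(z - 2)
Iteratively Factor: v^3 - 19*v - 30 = (v + 2)*(v^2 - 2*v - 15) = (v + 2)*(v + 3)*(v - 5)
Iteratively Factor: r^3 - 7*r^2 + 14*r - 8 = (r - 2)*(r^2 - 5*r + 4) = (r - 2)*(r - 1)*(r - 4)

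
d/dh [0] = 0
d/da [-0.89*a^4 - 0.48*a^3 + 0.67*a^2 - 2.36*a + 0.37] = -3.56*a^3 - 1.44*a^2 + 1.34*a - 2.36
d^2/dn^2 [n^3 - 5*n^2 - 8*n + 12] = 6*n - 10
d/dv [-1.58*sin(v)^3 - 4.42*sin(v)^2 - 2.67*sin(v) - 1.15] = (-8.84*sin(v) + 2.37*cos(2*v) - 5.04)*cos(v)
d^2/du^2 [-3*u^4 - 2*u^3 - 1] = 12*u*(-3*u - 1)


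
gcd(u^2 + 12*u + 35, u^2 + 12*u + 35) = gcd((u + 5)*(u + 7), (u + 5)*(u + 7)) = u^2 + 12*u + 35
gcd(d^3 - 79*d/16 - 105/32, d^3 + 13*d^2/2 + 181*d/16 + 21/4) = d^2 + 5*d/2 + 21/16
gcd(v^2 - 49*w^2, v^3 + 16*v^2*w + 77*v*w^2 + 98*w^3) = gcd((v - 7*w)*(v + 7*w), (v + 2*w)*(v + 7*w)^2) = v + 7*w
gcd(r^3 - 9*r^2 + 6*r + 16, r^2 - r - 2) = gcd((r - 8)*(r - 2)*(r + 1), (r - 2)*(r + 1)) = r^2 - r - 2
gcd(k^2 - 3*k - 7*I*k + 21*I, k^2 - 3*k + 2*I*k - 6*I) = k - 3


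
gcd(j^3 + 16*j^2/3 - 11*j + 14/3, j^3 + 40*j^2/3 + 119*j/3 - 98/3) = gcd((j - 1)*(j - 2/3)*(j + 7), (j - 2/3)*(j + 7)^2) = j^2 + 19*j/3 - 14/3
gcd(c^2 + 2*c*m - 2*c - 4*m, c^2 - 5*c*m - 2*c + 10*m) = c - 2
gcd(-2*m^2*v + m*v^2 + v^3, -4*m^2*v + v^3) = 2*m*v + v^2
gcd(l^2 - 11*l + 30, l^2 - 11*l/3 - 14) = l - 6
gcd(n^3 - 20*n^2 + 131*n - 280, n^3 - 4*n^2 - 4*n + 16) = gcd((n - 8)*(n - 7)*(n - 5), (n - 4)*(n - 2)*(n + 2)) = 1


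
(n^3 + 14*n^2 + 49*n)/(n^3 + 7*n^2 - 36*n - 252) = n*(n + 7)/(n^2 - 36)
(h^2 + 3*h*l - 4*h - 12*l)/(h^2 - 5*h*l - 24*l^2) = (h - 4)/(h - 8*l)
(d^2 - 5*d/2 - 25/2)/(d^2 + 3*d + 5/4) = 2*(d - 5)/(2*d + 1)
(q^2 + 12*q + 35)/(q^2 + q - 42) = (q + 5)/(q - 6)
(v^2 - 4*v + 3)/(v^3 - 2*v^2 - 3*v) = (v - 1)/(v*(v + 1))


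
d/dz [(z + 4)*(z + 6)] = 2*z + 10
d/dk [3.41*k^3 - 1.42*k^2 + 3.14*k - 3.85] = 10.23*k^2 - 2.84*k + 3.14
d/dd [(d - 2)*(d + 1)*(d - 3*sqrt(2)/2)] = 3*d^2 - 3*sqrt(2)*d - 2*d - 2 + 3*sqrt(2)/2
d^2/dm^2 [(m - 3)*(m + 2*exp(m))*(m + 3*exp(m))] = 5*m^2*exp(m) + 24*m*exp(2*m) + 5*m*exp(m) + 6*m - 48*exp(2*m) - 20*exp(m) - 6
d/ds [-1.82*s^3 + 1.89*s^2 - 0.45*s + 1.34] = -5.46*s^2 + 3.78*s - 0.45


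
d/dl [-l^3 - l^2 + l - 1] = -3*l^2 - 2*l + 1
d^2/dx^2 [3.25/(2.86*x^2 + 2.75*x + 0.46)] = (-53.1674*x^2 - 51.1225*x + 3.25*(5.72*x + 2.75)*(11.44*x + 5.5) - 8.5514)/(2.86*x^2 + 2.75*x + 0.46)^3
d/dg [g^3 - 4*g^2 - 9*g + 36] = 3*g^2 - 8*g - 9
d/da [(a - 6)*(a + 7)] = 2*a + 1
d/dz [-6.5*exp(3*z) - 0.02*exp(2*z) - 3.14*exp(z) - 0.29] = (-19.5*exp(2*z) - 0.04*exp(z) - 3.14)*exp(z)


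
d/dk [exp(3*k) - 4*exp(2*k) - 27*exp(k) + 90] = (3*exp(2*k) - 8*exp(k) - 27)*exp(k)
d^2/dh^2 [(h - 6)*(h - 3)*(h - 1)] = 6*h - 20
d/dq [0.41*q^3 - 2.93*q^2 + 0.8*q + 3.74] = 1.23*q^2 - 5.86*q + 0.8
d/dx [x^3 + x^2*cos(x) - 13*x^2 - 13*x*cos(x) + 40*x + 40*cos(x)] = -x^2*sin(x) + 3*x^2 + 13*x*sin(x) + 2*x*cos(x) - 26*x - 40*sin(x) - 13*cos(x) + 40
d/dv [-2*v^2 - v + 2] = -4*v - 1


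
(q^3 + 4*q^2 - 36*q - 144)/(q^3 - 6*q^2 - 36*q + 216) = (q + 4)/(q - 6)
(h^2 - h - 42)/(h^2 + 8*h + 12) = (h - 7)/(h + 2)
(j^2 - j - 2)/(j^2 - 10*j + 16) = (j + 1)/(j - 8)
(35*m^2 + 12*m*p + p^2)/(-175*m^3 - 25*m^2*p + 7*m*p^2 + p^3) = 1/(-5*m + p)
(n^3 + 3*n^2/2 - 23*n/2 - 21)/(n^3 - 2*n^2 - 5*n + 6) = (2*n^2 - n - 21)/(2*(n^2 - 4*n + 3))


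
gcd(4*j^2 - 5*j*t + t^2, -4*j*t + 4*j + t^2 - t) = -4*j + t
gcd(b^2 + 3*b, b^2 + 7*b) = b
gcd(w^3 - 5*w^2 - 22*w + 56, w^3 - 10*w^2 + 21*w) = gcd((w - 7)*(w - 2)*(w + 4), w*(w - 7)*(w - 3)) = w - 7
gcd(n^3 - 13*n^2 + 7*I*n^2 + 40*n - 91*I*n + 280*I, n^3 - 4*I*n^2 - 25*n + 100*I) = n - 5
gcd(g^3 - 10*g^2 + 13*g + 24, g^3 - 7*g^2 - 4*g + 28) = 1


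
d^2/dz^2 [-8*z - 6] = 0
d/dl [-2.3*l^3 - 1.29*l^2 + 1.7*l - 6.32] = -6.9*l^2 - 2.58*l + 1.7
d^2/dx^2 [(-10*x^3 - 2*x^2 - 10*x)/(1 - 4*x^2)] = 4*(100*x^3 + 12*x^2 + 75*x + 1)/(64*x^6 - 48*x^4 + 12*x^2 - 1)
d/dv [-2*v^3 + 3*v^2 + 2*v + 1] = -6*v^2 + 6*v + 2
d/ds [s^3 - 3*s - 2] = 3*s^2 - 3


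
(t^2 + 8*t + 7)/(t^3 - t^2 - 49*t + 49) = (t + 1)/(t^2 - 8*t + 7)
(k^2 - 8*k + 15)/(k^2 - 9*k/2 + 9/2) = 2*(k - 5)/(2*k - 3)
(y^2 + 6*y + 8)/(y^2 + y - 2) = (y + 4)/(y - 1)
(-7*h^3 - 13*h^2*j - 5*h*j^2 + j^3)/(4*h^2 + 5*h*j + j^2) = (-7*h^2 - 6*h*j + j^2)/(4*h + j)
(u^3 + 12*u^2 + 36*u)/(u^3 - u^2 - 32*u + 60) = u*(u + 6)/(u^2 - 7*u + 10)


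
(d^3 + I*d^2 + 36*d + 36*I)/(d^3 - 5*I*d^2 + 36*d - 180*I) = (d + I)/(d - 5*I)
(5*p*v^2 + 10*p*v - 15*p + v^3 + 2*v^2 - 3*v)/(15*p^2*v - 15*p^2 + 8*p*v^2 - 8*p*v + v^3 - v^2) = (v + 3)/(3*p + v)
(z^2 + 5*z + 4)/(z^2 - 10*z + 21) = (z^2 + 5*z + 4)/(z^2 - 10*z + 21)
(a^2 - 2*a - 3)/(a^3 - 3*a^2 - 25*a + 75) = (a + 1)/(a^2 - 25)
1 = 1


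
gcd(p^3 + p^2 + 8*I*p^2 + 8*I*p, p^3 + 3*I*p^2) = p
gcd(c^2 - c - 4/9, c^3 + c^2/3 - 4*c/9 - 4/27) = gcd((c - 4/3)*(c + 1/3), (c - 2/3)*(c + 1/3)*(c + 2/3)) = c + 1/3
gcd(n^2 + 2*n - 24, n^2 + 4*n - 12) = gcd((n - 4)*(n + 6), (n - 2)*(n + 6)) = n + 6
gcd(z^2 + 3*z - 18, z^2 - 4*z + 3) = z - 3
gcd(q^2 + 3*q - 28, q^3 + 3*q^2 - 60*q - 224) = q + 7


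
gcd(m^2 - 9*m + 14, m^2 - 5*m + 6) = m - 2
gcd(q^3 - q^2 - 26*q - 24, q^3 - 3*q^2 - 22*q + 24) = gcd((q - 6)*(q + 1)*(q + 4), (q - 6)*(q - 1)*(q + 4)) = q^2 - 2*q - 24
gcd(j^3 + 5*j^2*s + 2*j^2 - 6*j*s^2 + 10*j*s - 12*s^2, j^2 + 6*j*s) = j + 6*s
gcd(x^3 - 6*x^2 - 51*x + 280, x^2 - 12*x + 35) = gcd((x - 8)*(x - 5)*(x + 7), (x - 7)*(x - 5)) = x - 5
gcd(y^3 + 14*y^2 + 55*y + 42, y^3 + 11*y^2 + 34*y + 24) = y^2 + 7*y + 6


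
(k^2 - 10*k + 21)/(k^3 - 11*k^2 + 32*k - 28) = (k - 3)/(k^2 - 4*k + 4)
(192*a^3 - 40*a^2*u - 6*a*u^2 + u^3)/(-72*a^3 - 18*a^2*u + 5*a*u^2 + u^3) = (-8*a + u)/(3*a + u)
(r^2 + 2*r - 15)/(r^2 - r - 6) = (r + 5)/(r + 2)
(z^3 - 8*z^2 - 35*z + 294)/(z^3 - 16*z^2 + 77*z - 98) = (z + 6)/(z - 2)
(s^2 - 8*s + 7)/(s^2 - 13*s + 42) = (s - 1)/(s - 6)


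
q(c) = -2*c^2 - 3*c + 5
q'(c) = -4*c - 3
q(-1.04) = 5.96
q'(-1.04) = 1.16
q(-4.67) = -24.61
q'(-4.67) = 15.68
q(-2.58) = -0.57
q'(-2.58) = 7.32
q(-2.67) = -1.25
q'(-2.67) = 7.68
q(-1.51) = 4.97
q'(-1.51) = 3.04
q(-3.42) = -8.13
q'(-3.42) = 10.68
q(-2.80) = -2.28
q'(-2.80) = 8.20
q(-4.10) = -16.32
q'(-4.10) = 13.40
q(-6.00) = -49.00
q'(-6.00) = 21.00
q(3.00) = -22.00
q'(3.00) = -15.00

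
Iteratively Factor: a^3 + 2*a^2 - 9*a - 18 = (a + 3)*(a^2 - a - 6) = (a - 3)*(a + 3)*(a + 2)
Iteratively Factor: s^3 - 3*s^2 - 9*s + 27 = (s - 3)*(s^2 - 9) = (s - 3)^2*(s + 3)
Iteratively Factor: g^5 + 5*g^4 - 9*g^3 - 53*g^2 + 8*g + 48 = (g + 4)*(g^4 + g^3 - 13*g^2 - g + 12) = (g + 4)^2*(g^3 - 3*g^2 - g + 3) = (g - 3)*(g + 4)^2*(g^2 - 1) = (g - 3)*(g + 1)*(g + 4)^2*(g - 1)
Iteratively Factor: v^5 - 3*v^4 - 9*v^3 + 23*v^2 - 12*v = (v - 1)*(v^4 - 2*v^3 - 11*v^2 + 12*v) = (v - 1)^2*(v^3 - v^2 - 12*v) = (v - 4)*(v - 1)^2*(v^2 + 3*v) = v*(v - 4)*(v - 1)^2*(v + 3)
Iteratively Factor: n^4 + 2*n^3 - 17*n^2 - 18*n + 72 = (n + 3)*(n^3 - n^2 - 14*n + 24) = (n - 3)*(n + 3)*(n^2 + 2*n - 8) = (n - 3)*(n + 3)*(n + 4)*(n - 2)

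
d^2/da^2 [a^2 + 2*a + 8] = 2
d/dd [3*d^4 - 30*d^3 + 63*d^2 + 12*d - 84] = 12*d^3 - 90*d^2 + 126*d + 12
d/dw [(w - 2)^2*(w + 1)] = 3*w*(w - 2)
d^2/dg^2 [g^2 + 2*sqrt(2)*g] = 2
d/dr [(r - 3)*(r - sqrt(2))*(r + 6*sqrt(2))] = 3*r^2 - 6*r + 10*sqrt(2)*r - 15*sqrt(2) - 12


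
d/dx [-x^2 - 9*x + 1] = -2*x - 9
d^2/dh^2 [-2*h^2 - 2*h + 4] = -4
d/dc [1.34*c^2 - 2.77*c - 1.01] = 2.68*c - 2.77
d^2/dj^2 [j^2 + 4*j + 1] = 2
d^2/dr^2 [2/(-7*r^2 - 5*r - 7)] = 4*(49*r^2 + 35*r - (14*r + 5)^2 + 49)/(7*r^2 + 5*r + 7)^3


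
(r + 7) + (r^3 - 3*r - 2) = r^3 - 2*r + 5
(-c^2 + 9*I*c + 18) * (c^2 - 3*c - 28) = -c^4 + 3*c^3 + 9*I*c^3 + 46*c^2 - 27*I*c^2 - 54*c - 252*I*c - 504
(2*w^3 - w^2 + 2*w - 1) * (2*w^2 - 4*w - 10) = 4*w^5 - 10*w^4 - 12*w^3 - 16*w + 10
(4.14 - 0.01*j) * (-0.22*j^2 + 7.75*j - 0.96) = 0.0022*j^3 - 0.9883*j^2 + 32.0946*j - 3.9744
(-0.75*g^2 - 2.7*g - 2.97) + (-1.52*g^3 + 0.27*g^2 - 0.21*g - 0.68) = -1.52*g^3 - 0.48*g^2 - 2.91*g - 3.65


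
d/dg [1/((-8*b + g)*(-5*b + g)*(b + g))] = ((b + g)*(5*b - g) + (b + g)*(8*b - g) - (5*b - g)*(8*b - g))/((b + g)^2*(5*b - g)^2*(8*b - g)^2)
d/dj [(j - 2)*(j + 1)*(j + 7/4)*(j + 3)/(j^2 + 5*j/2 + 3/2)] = (16*j^3 + 58*j^2 + 66*j + 33)/(2*(4*j^2 + 12*j + 9))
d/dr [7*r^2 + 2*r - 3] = 14*r + 2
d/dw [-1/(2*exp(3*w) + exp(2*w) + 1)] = (6*exp(w) + 2)*exp(2*w)/(2*exp(3*w) + exp(2*w) + 1)^2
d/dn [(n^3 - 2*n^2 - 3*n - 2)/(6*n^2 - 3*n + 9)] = (2*n^4 - 2*n^3 + 17*n^2 - 4*n - 11)/(3*(4*n^4 - 4*n^3 + 13*n^2 - 6*n + 9))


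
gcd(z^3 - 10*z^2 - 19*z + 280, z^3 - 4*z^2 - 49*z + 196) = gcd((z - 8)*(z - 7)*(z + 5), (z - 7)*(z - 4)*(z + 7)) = z - 7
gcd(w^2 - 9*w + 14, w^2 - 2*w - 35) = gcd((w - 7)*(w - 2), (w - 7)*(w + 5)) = w - 7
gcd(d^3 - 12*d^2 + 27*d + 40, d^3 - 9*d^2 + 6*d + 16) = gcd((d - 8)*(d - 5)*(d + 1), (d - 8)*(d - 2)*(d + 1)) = d^2 - 7*d - 8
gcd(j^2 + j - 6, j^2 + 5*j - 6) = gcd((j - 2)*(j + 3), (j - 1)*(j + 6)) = 1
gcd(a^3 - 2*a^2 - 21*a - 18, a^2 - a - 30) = a - 6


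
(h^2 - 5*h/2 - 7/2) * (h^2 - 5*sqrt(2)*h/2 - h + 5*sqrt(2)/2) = h^4 - 5*sqrt(2)*h^3/2 - 7*h^3/2 - h^2 + 35*sqrt(2)*h^2/4 + 7*h/2 + 5*sqrt(2)*h/2 - 35*sqrt(2)/4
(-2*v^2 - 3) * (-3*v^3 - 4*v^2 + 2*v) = 6*v^5 + 8*v^4 + 5*v^3 + 12*v^2 - 6*v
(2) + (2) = 4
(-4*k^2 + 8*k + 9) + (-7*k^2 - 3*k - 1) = -11*k^2 + 5*k + 8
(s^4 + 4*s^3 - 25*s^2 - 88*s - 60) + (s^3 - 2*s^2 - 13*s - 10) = s^4 + 5*s^3 - 27*s^2 - 101*s - 70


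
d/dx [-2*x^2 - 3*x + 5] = -4*x - 3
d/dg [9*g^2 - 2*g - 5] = 18*g - 2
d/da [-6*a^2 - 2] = -12*a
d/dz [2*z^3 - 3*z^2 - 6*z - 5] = 6*z^2 - 6*z - 6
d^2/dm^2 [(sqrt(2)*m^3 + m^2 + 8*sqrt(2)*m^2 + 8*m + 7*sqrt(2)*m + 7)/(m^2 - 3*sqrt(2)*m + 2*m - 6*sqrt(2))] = 2*(16*sqrt(2)*m^3 + 42*m^3 + 126*sqrt(2)*m^2 + 237*m^2 + 294*m + 297*sqrt(2)*m + 106 + 378*sqrt(2))/(m^6 - 9*sqrt(2)*m^5 + 6*m^5 - 54*sqrt(2)*m^4 + 66*m^4 - 162*sqrt(2)*m^3 + 332*m^3 - 396*sqrt(2)*m^2 + 648*m^2 - 648*sqrt(2)*m + 432*m - 432*sqrt(2))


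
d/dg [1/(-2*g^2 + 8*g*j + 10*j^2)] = (g - 2*j)/(-g^2 + 4*g*j + 5*j^2)^2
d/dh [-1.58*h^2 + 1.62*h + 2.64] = 1.62 - 3.16*h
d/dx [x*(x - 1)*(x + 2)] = 3*x^2 + 2*x - 2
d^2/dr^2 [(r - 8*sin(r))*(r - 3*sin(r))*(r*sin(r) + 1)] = -r^3*sin(r) + 6*r^2*cos(r) - 22*r^2*cos(2*r) - r*sin(r) - 44*r*sin(2*r) + 54*r*sin(3*r) + 14*cos(r) + 59*cos(2*r) - 36*cos(3*r) - 9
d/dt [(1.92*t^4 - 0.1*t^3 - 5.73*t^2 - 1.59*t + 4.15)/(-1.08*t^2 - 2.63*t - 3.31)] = (-4.1472*t^5 - 15.0408*t^4 - 24.8948*t^3 + 14.3457*t^2 + 46.8966*t + 16.1774)/(1.1664*t^4 + 5.6808*t^3 + 14.0665*t^2 + 17.4106*t + 10.9561)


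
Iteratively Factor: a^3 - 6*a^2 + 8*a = (a - 2)*(a^2 - 4*a) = (a - 4)*(a - 2)*(a)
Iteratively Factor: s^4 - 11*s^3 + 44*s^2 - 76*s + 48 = (s - 2)*(s^3 - 9*s^2 + 26*s - 24) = (s - 3)*(s - 2)*(s^2 - 6*s + 8) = (s - 3)*(s - 2)^2*(s - 4)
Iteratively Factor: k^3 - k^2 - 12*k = (k)*(k^2 - k - 12) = k*(k + 3)*(k - 4)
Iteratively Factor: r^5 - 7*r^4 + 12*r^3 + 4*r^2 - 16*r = (r - 4)*(r^4 - 3*r^3 + 4*r) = r*(r - 4)*(r^3 - 3*r^2 + 4) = r*(r - 4)*(r - 2)*(r^2 - r - 2) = r*(r - 4)*(r - 2)^2*(r + 1)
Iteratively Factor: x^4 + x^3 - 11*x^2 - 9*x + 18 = (x - 3)*(x^3 + 4*x^2 + x - 6) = (x - 3)*(x + 2)*(x^2 + 2*x - 3) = (x - 3)*(x - 1)*(x + 2)*(x + 3)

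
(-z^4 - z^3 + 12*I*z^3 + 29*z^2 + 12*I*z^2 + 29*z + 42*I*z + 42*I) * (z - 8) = -z^5 + 7*z^4 + 12*I*z^4 + 37*z^3 - 84*I*z^3 - 203*z^2 - 54*I*z^2 - 232*z - 294*I*z - 336*I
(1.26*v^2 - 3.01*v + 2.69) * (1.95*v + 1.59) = 2.457*v^3 - 3.8661*v^2 + 0.4596*v + 4.2771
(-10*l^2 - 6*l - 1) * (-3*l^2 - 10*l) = 30*l^4 + 118*l^3 + 63*l^2 + 10*l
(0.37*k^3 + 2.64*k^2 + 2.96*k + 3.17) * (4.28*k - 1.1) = 1.5836*k^4 + 10.8922*k^3 + 9.7648*k^2 + 10.3116*k - 3.487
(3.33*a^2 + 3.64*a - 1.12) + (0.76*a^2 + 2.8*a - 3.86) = 4.09*a^2 + 6.44*a - 4.98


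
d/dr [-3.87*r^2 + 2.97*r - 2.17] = 2.97 - 7.74*r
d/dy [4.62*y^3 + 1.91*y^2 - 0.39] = y*(13.86*y + 3.82)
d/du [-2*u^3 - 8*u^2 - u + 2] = -6*u^2 - 16*u - 1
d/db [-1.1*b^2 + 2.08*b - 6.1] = 2.08 - 2.2*b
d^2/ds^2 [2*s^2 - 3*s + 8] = 4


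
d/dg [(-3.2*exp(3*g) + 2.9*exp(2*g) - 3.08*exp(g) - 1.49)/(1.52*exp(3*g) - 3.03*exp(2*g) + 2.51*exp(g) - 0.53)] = (5.288*exp(4*g) - 6.70079999999999*exp(3*g) + 9.829*exp(2*g) - 12.1034*exp(g) + 5.3723)*exp(g)/(2.3104*exp(6*g) - 9.2112*exp(5*g) + 16.8113*exp(4*g) - 16.8218*exp(3*g) + 9.5119*exp(2*g) - 2.6606*exp(g) + 0.2809)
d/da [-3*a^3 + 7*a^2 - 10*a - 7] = -9*a^2 + 14*a - 10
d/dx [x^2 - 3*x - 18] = 2*x - 3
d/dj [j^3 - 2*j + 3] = 3*j^2 - 2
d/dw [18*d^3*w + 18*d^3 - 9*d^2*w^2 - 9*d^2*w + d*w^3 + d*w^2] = d*(18*d^2 - 18*d*w - 9*d + 3*w^2 + 2*w)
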